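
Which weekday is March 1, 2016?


Target: March 1, 2016
Anchor: Jan 1, 2016. With p = 2016 - 1 = 2015: (p + p//4 - p//100 + p//400) mod 7 = (2015 + 503 - 20 + 5) mod 7 = 2503 mod 7 = 4 -> Friday (Mon=0 ... Sun=6)
Days before March (Jan-Feb): 60 days
Weekday index = (4 + 60) mod 7 = 1

Tuesday


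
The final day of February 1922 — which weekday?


February 1922 has 28 days
Anchor: Jan 1, 1922. With p = 1922 - 1 = 1921: (p + p//4 - p//100 + p//400) mod 7 = (1921 + 480 - 19 + 4) mod 7 = 2386 mod 7 = 6 -> Sunday (Mon=0 ... Sun=6)
Days before February (Jan): 31; February 1 index = (6 + 31) mod 7 = 2 -> Wednesday
Last day offset: 28 - 1 = 27 days
Weekday index = (2 + 27) mod 7 = 1

Tuesday, February 28


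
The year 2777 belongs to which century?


Century = (year - 1) // 100 + 1
= (2777 - 1) // 100 + 1
= 2776 // 100 + 1
= 27 + 1

28th century


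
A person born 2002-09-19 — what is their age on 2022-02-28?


Birth: 2002-09-19
Reference: 2022-02-28
Year difference: 2022 - 2002 = 20
Birthday not yet reached in 2022, subtract 1

19 years old


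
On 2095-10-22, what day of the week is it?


Date: October 22, 2095
Anchor: Jan 1, 2095. With p = 2095 - 1 = 2094: (p + p//4 - p//100 + p//400) mod 7 = (2094 + 523 - 20 + 5) mod 7 = 2602 mod 7 = 5 -> Saturday (Mon=0 ... Sun=6)
Days before October (Jan-Sep): 273; offset = 273 + 22 - 1 = 294
Weekday index = (5 + 294) mod 7 = 5

Day of the week: Saturday


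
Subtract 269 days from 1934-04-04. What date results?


Start: 1934-04-04, subtract 269 days
Back 4 days from April 4 reaches March 31, 1934 -> 265 left
March 1934 has 31 days -> back to February 28, 1934 -> 234 left
February 1934 has 28 days -> back to January 31, 1934 -> 206 left
January 1934 has 31 days -> back to December 31, 1933 -> 175 left
December 1933 has 31 days -> back to November 30, 1933 -> 144 left
November 1933 has 30 days -> back to October 31, 1933 -> 114 left
October 1933 has 31 days -> back to September 30, 1933 -> 83 left
September 1933 has 30 days -> back to August 31, 1933 -> 53 left
August 1933 has 31 days -> back to July 31, 1933 -> 22 left
July 1933: 31 - 22 = 9 -> lands on July 9

Result: 1933-07-09


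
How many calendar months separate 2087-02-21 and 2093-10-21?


From February 2087 to October 2093
6 years * 12 = 72 months, plus 8 months = 80

80 months


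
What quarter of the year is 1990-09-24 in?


Month: September (month 9)
Q1: Jan-Mar, Q2: Apr-Jun, Q3: Jul-Sep, Q4: Oct-Dec

Q3


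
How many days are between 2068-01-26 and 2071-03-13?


From 2068-01-26 to 2071-03-13
2068-01-26: day of year = 26
2071-03-13: days before March = 31 + 28 = 59 (2071 is not a leap year); day of year = 59 + 13 = 72
Rest of 2068: 366 - 26 = 340
Full years 2069 (365), 2070 (365): 730
Total = 340 + 730 + 72 = 1142

1142 days


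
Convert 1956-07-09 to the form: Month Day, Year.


ISO 1956-07-09 parses as year=1956, month=07, day=09
Month 7 -> July

July 9, 1956


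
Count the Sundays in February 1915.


February 1915 has 28 days
Anchor: Jan 1, 1915. With p = 1915 - 1 = 1914: (p + p//4 - p//100 + p//400) mod 7 = (1914 + 478 - 19 + 4) mod 7 = 2377 mod 7 = 4 -> Friday (Mon=0 ... Sun=6)
Days before February (Jan): 31; February 1 index = (4 + 31) mod 7 = 0 -> Monday
First Sunday is February 7
Sundays: 7, 14, 21, 28

4 Sundays


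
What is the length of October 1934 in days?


October 1934

31 days


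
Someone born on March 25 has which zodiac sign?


Date: March 25
Conventional tropical zodiac dates: Aries from March 21 onward; Taurus starts April 20
March 25 falls within the Aries range

Aries


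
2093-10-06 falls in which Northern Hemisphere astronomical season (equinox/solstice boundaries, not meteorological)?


Date: October 6
Astronomical Autumn (approx.; exact equinox/solstice day varies by year): September 22 to December 20
October 6 falls within the Autumn window

Autumn


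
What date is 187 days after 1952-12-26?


Start: 1952-12-26, add 187 days
December 1952 has 31 days: 31 - 26 = 5 days to December 31 -> 182 left
January 1953 has 31 days -> 151 left
February 1953 has 28 days -> 123 left
March 1953 has 31 days -> 92 left
April 1953 has 30 days -> 62 left
May 1953 has 31 days -> 31 left
June 1953 has 30 days -> 1 left
July 1953: 1 <= 31 -> lands on July 1

Result: 1953-07-01


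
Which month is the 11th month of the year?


Month 11 of 12

November


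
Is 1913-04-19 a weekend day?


Anchor: Jan 1, 1913. With p = 1913 - 1 = 1912: (p + p//4 - p//100 + p//400) mod 7 = (1912 + 478 - 19 + 4) mod 7 = 2375 mod 7 = 2 -> Wednesday (Mon=0 ... Sun=6)
Day of year: 109; offset = 108
Weekday index = (2 + 108) mod 7 = 5 -> Saturday
Weekend days: Saturday, Sunday

Yes


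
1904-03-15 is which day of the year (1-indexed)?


Date: March 15, 1904
Days in months 1 through 2: 60
Plus 15 days in March

Day of year: 75


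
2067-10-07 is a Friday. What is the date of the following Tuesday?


Current: Friday
Target: Tuesday
Days ahead: 4

Next Tuesday: 2067-10-11


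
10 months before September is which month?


September is month 9
9 - 10 = -1; wrap: -1 + 12 = 11

November


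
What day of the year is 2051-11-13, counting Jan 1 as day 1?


Date: November 13, 2051
Days in months 1 through 10: 304
Plus 13 days in November

Day of year: 317


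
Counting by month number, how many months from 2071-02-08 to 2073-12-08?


From February 2071 to December 2073
2 years * 12 = 24 months, plus 10 months = 34

34 months


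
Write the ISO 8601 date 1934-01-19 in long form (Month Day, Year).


ISO 1934-01-19 parses as year=1934, month=01, day=19
Month 1 -> January

January 19, 1934


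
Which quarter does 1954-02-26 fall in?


Month: February (month 2)
Q1: Jan-Mar, Q2: Apr-Jun, Q3: Jul-Sep, Q4: Oct-Dec

Q1


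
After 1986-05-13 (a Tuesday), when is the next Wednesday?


Current: Tuesday
Target: Wednesday
Days ahead: 1

Next Wednesday: 1986-05-14


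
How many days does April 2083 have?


April 2083

30 days


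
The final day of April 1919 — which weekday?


April 1919 has 30 days
Anchor: Jan 1, 1919. With p = 1919 - 1 = 1918: (p + p//4 - p//100 + p//400) mod 7 = (1918 + 479 - 19 + 4) mod 7 = 2382 mod 7 = 2 -> Wednesday (Mon=0 ... Sun=6)
Days before April (Jan-Mar): 90; April 1 index = (2 + 90) mod 7 = 1 -> Tuesday
Last day offset: 30 - 1 = 29 days
Weekday index = (1 + 29) mod 7 = 2

Wednesday, April 30


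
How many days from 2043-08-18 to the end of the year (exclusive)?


Day of year: 230 of 365
Remaining = 365 - 230

135 days


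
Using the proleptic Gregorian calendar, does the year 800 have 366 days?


Gregorian leap year rule: divisible by 4, but not by 100, unless also by 400.
800 is divisible by 400 -> leap year

Yes


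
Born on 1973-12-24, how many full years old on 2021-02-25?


Birth: 1973-12-24
Reference: 2021-02-25
Year difference: 2021 - 1973 = 48
Birthday not yet reached in 2021, subtract 1

47 years old


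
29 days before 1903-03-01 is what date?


Start: 1903-03-01, subtract 29 days
Back 1 day from March 1 reaches February 28, 1903 -> 28 left
February 1903 has 28 days -> back to January 31, 1903 -> 0 left
January 1903: 31 - 0 = 31 -> lands on January 31

Result: 1903-01-31


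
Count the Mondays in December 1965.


December 1965 has 31 days
Anchor: Jan 1, 1965. With p = 1965 - 1 = 1964: (p + p//4 - p//100 + p//400) mod 7 = (1964 + 491 - 19 + 4) mod 7 = 2440 mod 7 = 4 -> Friday (Mon=0 ... Sun=6)
Days before December (Jan-Nov): 334; December 1 index = (4 + 334) mod 7 = 2 -> Wednesday
First Monday is December 6
Mondays: 6, 13, 20, 27

4 Mondays


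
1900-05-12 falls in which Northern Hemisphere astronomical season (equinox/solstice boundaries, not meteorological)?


Date: May 12
Astronomical Spring (approx.; exact equinox/solstice day varies by year): March 20 to June 20
May 12 falls within the Spring window

Spring


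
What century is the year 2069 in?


Century = (year - 1) // 100 + 1
= (2069 - 1) // 100 + 1
= 2068 // 100 + 1
= 20 + 1

21st century


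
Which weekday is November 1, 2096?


Target: November 1, 2096
Anchor: Jan 1, 2096. With p = 2096 - 1 = 2095: (p + p//4 - p//100 + p//400) mod 7 = (2095 + 523 - 20 + 5) mod 7 = 2603 mod 7 = 6 -> Sunday (Mon=0 ... Sun=6)
Days before November (Jan-Oct): 305 days
Weekday index = (6 + 305) mod 7 = 3

Thursday


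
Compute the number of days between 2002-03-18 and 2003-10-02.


From 2002-03-18 to 2003-10-02
2002-03-18: days before March = 31 + 28 = 59 (2002 is not a leap year); day of year = 59 + 18 = 77
2003-10-02: days before October = 31 + 28 + 31 + 30 + 31 + 30 + 31 + 31 + 30 = 273 (2003 is not a leap year); day of year = 273 + 2 = 275
Rest of 2002: 365 - 77 = 288
Total = 288 + 275 = 563

563 days


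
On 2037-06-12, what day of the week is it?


Date: June 12, 2037
Anchor: Jan 1, 2037. With p = 2037 - 1 = 2036: (p + p//4 - p//100 + p//400) mod 7 = (2036 + 509 - 20 + 5) mod 7 = 2530 mod 7 = 3 -> Thursday (Mon=0 ... Sun=6)
Days before June (Jan-May): 151; offset = 151 + 12 - 1 = 162
Weekday index = (3 + 162) mod 7 = 4

Day of the week: Friday


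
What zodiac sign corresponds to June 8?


Date: June 8
Conventional tropical zodiac dates: Gemini from May 21 onward; Cancer starts June 21
June 8 falls within the Gemini range

Gemini


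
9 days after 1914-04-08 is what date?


Start: 1914-04-08, add 9 days
April 1914 has 30 days; 8 + 9 = 17 stays within April

Result: 1914-04-17


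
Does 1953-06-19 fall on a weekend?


Anchor: Jan 1, 1953. With p = 1953 - 1 = 1952: (p + p//4 - p//100 + p//400) mod 7 = (1952 + 488 - 19 + 4) mod 7 = 2425 mod 7 = 3 -> Thursday (Mon=0 ... Sun=6)
Day of year: 170; offset = 169
Weekday index = (3 + 169) mod 7 = 4 -> Friday
Weekend days: Saturday, Sunday

No


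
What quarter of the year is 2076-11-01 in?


Month: November (month 11)
Q1: Jan-Mar, Q2: Apr-Jun, Q3: Jul-Sep, Q4: Oct-Dec

Q4


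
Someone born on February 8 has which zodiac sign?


Date: February 8
Conventional tropical zodiac dates: Aquarius from January 20 onward; Pisces starts February 19
February 8 falls within the Aquarius range

Aquarius


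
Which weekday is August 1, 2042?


Target: August 1, 2042
Anchor: Jan 1, 2042. With p = 2042 - 1 = 2041: (p + p//4 - p//100 + p//400) mod 7 = (2041 + 510 - 20 + 5) mod 7 = 2536 mod 7 = 2 -> Wednesday (Mon=0 ... Sun=6)
Days before August (Jan-Jul): 212 days
Weekday index = (2 + 212) mod 7 = 4

Friday


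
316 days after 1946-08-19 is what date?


Start: 1946-08-19, add 316 days
August 1946 has 31 days: 31 - 19 = 12 days to August 31 -> 304 left
September 1946 has 30 days -> 274 left
October 1946 has 31 days -> 243 left
November 1946 has 30 days -> 213 left
December 1946 has 31 days -> 182 left
January 1947 has 31 days -> 151 left
February 1947 has 28 days -> 123 left
March 1947 has 31 days -> 92 left
April 1947 has 30 days -> 62 left
May 1947 has 31 days -> 31 left
June 1947 has 30 days -> 1 left
July 1947: 1 <= 31 -> lands on July 1

Result: 1947-07-01


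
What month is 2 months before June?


June is month 6
6 - 2 = 4

April


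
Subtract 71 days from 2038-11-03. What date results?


Start: 2038-11-03, subtract 71 days
Back 3 days from November 3 reaches October 31, 2038 -> 68 left
October 2038 has 31 days -> back to September 30, 2038 -> 37 left
September 2038 has 30 days -> back to August 31, 2038 -> 7 left
August 2038: 31 - 7 = 24 -> lands on August 24

Result: 2038-08-24


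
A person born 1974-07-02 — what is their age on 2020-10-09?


Birth: 1974-07-02
Reference: 2020-10-09
Year difference: 2020 - 1974 = 46

46 years old


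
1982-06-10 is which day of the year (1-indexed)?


Date: June 10, 1982
Days in months 1 through 5: 151
Plus 10 days in June

Day of year: 161


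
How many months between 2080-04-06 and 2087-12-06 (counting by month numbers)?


From April 2080 to December 2087
7 years * 12 = 84 months, plus 8 months = 92

92 months


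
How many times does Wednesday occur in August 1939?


August 1939 has 31 days
Anchor: Jan 1, 1939. With p = 1939 - 1 = 1938: (p + p//4 - p//100 + p//400) mod 7 = (1938 + 484 - 19 + 4) mod 7 = 2407 mod 7 = 6 -> Sunday (Mon=0 ... Sun=6)
Days before August (Jan-Jul): 212; August 1 index = (6 + 212) mod 7 = 1 -> Tuesday
First Wednesday is August 2
Wednesdays: 2, 9, 16, 23, 30

5 Wednesdays


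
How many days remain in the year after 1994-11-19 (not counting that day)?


Day of year: 323 of 365
Remaining = 365 - 323

42 days


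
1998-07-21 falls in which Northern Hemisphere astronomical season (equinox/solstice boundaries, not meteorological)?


Date: July 21
Astronomical Summer (approx.; exact equinox/solstice day varies by year): June 21 to September 21
July 21 falls within the Summer window

Summer


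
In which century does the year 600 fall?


Century = (year - 1) // 100 + 1
= (600 - 1) // 100 + 1
= 599 // 100 + 1
= 5 + 1

6th century


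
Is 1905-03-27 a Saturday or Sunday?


Anchor: Jan 1, 1905. With p = 1905 - 1 = 1904: (p + p//4 - p//100 + p//400) mod 7 = (1904 + 476 - 19 + 4) mod 7 = 2365 mod 7 = 6 -> Sunday (Mon=0 ... Sun=6)
Day of year: 86; offset = 85
Weekday index = (6 + 85) mod 7 = 0 -> Monday
Weekend days: Saturday, Sunday

No


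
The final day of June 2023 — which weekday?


June 2023 has 30 days
Anchor: Jan 1, 2023. With p = 2023 - 1 = 2022: (p + p//4 - p//100 + p//400) mod 7 = (2022 + 505 - 20 + 5) mod 7 = 2512 mod 7 = 6 -> Sunday (Mon=0 ... Sun=6)
Days before June (Jan-May): 151; June 1 index = (6 + 151) mod 7 = 3 -> Thursday
Last day offset: 30 - 1 = 29 days
Weekday index = (3 + 29) mod 7 = 4

Friday, June 30


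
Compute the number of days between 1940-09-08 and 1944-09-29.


From 1940-09-08 to 1944-09-29
1940-09-08: days before September = 31 + 29 + 31 + 30 + 31 + 30 + 31 + 31 = 244 (1940 is a leap year); day of year = 244 + 8 = 252
1944-09-29: days before September = 31 + 29 + 31 + 30 + 31 + 30 + 31 + 31 = 244 (1944 is a leap year); day of year = 244 + 29 = 273
Rest of 1940: 366 - 252 = 114
Full years 1941 (365), 1942 (365), 1943 (365): 1095
Total = 114 + 1095 + 273 = 1482

1482 days


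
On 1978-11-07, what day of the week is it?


Date: November 7, 1978
Anchor: Jan 1, 1978. With p = 1978 - 1 = 1977: (p + p//4 - p//100 + p//400) mod 7 = (1977 + 494 - 19 + 4) mod 7 = 2456 mod 7 = 6 -> Sunday (Mon=0 ... Sun=6)
Days before November (Jan-Oct): 304; offset = 304 + 7 - 1 = 310
Weekday index = (6 + 310) mod 7 = 1

Day of the week: Tuesday


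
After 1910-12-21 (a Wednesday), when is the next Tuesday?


Current: Wednesday
Target: Tuesday
Days ahead: 6

Next Tuesday: 1910-12-27


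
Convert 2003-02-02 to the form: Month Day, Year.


ISO 2003-02-02 parses as year=2003, month=02, day=02
Month 2 -> February

February 2, 2003


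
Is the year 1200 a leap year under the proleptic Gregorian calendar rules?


Gregorian leap year rule: divisible by 4, but not by 100, unless also by 400.
1200 is divisible by 400 -> leap year

Yes


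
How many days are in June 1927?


June 1927

30 days


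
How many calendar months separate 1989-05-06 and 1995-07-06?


From May 1989 to July 1995
6 years * 12 = 72 months, plus 2 months = 74

74 months


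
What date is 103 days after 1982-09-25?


Start: 1982-09-25, add 103 days
September 1982 has 30 days: 30 - 25 = 5 days to September 30 -> 98 left
October 1982 has 31 days -> 67 left
November 1982 has 30 days -> 37 left
December 1982 has 31 days -> 6 left
January 1983: 6 <= 31 -> lands on January 6

Result: 1983-01-06


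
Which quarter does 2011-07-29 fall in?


Month: July (month 7)
Q1: Jan-Mar, Q2: Apr-Jun, Q3: Jul-Sep, Q4: Oct-Dec

Q3


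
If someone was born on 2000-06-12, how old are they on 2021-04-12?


Birth: 2000-06-12
Reference: 2021-04-12
Year difference: 2021 - 2000 = 21
Birthday not yet reached in 2021, subtract 1

20 years old


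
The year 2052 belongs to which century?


Century = (year - 1) // 100 + 1
= (2052 - 1) // 100 + 1
= 2051 // 100 + 1
= 20 + 1

21st century


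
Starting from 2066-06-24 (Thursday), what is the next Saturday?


Current: Thursday
Target: Saturday
Days ahead: 2

Next Saturday: 2066-06-26


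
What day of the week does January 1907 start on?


Target: January 1, 1907
Anchor: Jan 1, 1907. With p = 1907 - 1 = 1906: (p + p//4 - p//100 + p//400) mod 7 = (1906 + 476 - 19 + 4) mod 7 = 2367 mod 7 = 1 -> Tuesday (Mon=0 ... Sun=6)
Offset from anchor: 0 days
Weekday index = (1 + 0) mod 7 = 1

Tuesday


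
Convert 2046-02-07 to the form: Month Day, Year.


ISO 2046-02-07 parses as year=2046, month=02, day=07
Month 2 -> February

February 7, 2046


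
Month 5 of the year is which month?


Month 5 of 12

May


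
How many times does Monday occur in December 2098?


December 2098 has 31 days
Anchor: Jan 1, 2098. With p = 2098 - 1 = 2097: (p + p//4 - p//100 + p//400) mod 7 = (2097 + 524 - 20 + 5) mod 7 = 2606 mod 7 = 2 -> Wednesday (Mon=0 ... Sun=6)
Days before December (Jan-Nov): 334; December 1 index = (2 + 334) mod 7 = 0 -> Monday
First Monday is December 1
Mondays: 1, 8, 15, 22, 29

5 Mondays


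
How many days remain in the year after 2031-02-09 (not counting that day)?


Day of year: 40 of 365
Remaining = 365 - 40

325 days


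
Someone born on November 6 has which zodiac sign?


Date: November 6
Conventional tropical zodiac dates: Scorpio from October 23 onward; Sagittarius starts November 22
November 6 falls within the Scorpio range

Scorpio


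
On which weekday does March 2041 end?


March 2041 has 31 days
Anchor: Jan 1, 2041. With p = 2041 - 1 = 2040: (p + p//4 - p//100 + p//400) mod 7 = (2040 + 510 - 20 + 5) mod 7 = 2535 mod 7 = 1 -> Tuesday (Mon=0 ... Sun=6)
Days before March (Jan-Feb): 59; March 1 index = (1 + 59) mod 7 = 4 -> Friday
Last day offset: 31 - 1 = 30 days
Weekday index = (4 + 30) mod 7 = 6

Sunday, March 31


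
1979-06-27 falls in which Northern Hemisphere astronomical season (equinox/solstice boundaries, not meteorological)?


Date: June 27
Astronomical Summer (approx.; exact equinox/solstice day varies by year): June 21 to September 21
June 27 falls within the Summer window

Summer


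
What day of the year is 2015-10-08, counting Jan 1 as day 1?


Date: October 8, 2015
Days in months 1 through 9: 273
Plus 8 days in October

Day of year: 281


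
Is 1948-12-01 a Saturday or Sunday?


Anchor: Jan 1, 1948. With p = 1948 - 1 = 1947: (p + p//4 - p//100 + p//400) mod 7 = (1947 + 486 - 19 + 4) mod 7 = 2418 mod 7 = 3 -> Thursday (Mon=0 ... Sun=6)
Day of year: 336; offset = 335
Weekday index = (3 + 335) mod 7 = 2 -> Wednesday
Weekend days: Saturday, Sunday

No


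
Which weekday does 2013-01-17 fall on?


Date: January 17, 2013
Anchor: Jan 1, 2013. With p = 2013 - 1 = 2012: (p + p//4 - p//100 + p//400) mod 7 = (2012 + 503 - 20 + 5) mod 7 = 2500 mod 7 = 1 -> Tuesday (Mon=0 ... Sun=6)
Days into year = 17 - 1 = 16
Weekday index = (1 + 16) mod 7 = 3

Day of the week: Thursday


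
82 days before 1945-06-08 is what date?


Start: 1945-06-08, subtract 82 days
Back 8 days from June 8 reaches May 31, 1945 -> 74 left
May 1945 has 31 days -> back to April 30, 1945 -> 43 left
April 1945 has 30 days -> back to March 31, 1945 -> 13 left
March 1945: 31 - 13 = 18 -> lands on March 18

Result: 1945-03-18


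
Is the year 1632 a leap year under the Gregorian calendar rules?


Gregorian leap year rule: divisible by 4, but not by 100, unless also by 400.
1632 is divisible by 4 but not 100 -> leap year

Yes


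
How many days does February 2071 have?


February 2071 (leap year: no)

28 days


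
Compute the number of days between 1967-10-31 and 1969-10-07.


From 1967-10-31 to 1969-10-07
1967-10-31: days before October = 31 + 28 + 31 + 30 + 31 + 30 + 31 + 31 + 30 = 273 (1967 is not a leap year); day of year = 273 + 31 = 304
1969-10-07: days before October = 31 + 28 + 31 + 30 + 31 + 30 + 31 + 31 + 30 = 273 (1969 is not a leap year); day of year = 273 + 7 = 280
Rest of 1967: 365 - 304 = 61
Full years 1968 (366): 366
Total = 61 + 366 + 280 = 707

707 days


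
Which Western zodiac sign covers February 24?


Date: February 24
Conventional tropical zodiac dates: Pisces from February 19 onward; Aries starts March 21
February 24 falls within the Pisces range

Pisces


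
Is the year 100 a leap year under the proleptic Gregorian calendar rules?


Gregorian leap year rule: divisible by 4, but not by 100, unless also by 400.
100 is divisible by 100 but not 400 -> not a leap year

No


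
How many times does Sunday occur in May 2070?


May 2070 has 31 days
Anchor: Jan 1, 2070. With p = 2070 - 1 = 2069: (p + p//4 - p//100 + p//400) mod 7 = (2069 + 517 - 20 + 5) mod 7 = 2571 mod 7 = 2 -> Wednesday (Mon=0 ... Sun=6)
Days before May (Jan-Apr): 120; May 1 index = (2 + 120) mod 7 = 3 -> Thursday
First Sunday is May 4
Sundays: 4, 11, 18, 25

4 Sundays


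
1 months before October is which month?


October is month 10
10 - 1 = 9

September


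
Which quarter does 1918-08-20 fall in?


Month: August (month 8)
Q1: Jan-Mar, Q2: Apr-Jun, Q3: Jul-Sep, Q4: Oct-Dec

Q3


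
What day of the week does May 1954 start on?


Target: May 1, 1954
Anchor: Jan 1, 1954. With p = 1954 - 1 = 1953: (p + p//4 - p//100 + p//400) mod 7 = (1953 + 488 - 19 + 4) mod 7 = 2426 mod 7 = 4 -> Friday (Mon=0 ... Sun=6)
Days before May (Jan-Apr): 120 days
Weekday index = (4 + 120) mod 7 = 5

Saturday


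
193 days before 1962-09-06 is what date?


Start: 1962-09-06, subtract 193 days
Back 6 days from September 6 reaches August 31, 1962 -> 187 left
August 1962 has 31 days -> back to July 31, 1962 -> 156 left
July 1962 has 31 days -> back to June 30, 1962 -> 125 left
June 1962 has 30 days -> back to May 31, 1962 -> 95 left
May 1962 has 31 days -> back to April 30, 1962 -> 64 left
April 1962 has 30 days -> back to March 31, 1962 -> 34 left
March 1962 has 31 days -> back to February 28, 1962 -> 3 left
February 1962: 28 - 3 = 25 -> lands on February 25

Result: 1962-02-25


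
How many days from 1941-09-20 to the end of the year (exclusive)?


Day of year: 263 of 365
Remaining = 365 - 263

102 days


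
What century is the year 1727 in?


Century = (year - 1) // 100 + 1
= (1727 - 1) // 100 + 1
= 1726 // 100 + 1
= 17 + 1

18th century


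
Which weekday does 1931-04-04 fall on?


Date: April 4, 1931
Anchor: Jan 1, 1931. With p = 1931 - 1 = 1930: (p + p//4 - p//100 + p//400) mod 7 = (1930 + 482 - 19 + 4) mod 7 = 2397 mod 7 = 3 -> Thursday (Mon=0 ... Sun=6)
Days before April (Jan-Mar): 90; offset = 90 + 4 - 1 = 93
Weekday index = (3 + 93) mod 7 = 5

Day of the week: Saturday


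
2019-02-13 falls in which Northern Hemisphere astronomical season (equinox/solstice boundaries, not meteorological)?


Date: February 13
Astronomical Winter (approx.; exact equinox/solstice day varies by year): December 21 to March 19
February 13 falls within the Winter window

Winter


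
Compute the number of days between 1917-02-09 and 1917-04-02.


From 1917-02-09 to 1917-04-02
1917-02-09: days before February = 31; day of year = 31 + 9 = 40
1917-04-02: days before April = 31 + 28 + 31 = 90 (1917 is not a leap year); day of year = 90 + 2 = 92
Same year: 92 - 40 = 52

52 days


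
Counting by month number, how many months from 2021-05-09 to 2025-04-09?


From May 2021 to April 2025
4 years * 12 = 48 months, minus 1 month = 47

47 months


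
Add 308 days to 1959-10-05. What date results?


Start: 1959-10-05, add 308 days
October 1959 has 31 days: 31 - 5 = 26 days to October 31 -> 282 left
November 1959 has 30 days -> 252 left
December 1959 has 31 days -> 221 left
January 1960 has 31 days -> 190 left
February 1960 has 29 days -> 161 left
March 1960 has 31 days -> 130 left
April 1960 has 30 days -> 100 left
May 1960 has 31 days -> 69 left
June 1960 has 30 days -> 39 left
July 1960 has 31 days -> 8 left
August 1960: 8 <= 31 -> lands on August 8

Result: 1960-08-08


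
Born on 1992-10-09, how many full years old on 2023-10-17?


Birth: 1992-10-09
Reference: 2023-10-17
Year difference: 2023 - 1992 = 31

31 years old


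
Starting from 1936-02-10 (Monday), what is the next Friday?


Current: Monday
Target: Friday
Days ahead: 4

Next Friday: 1936-02-14


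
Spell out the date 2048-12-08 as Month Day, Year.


ISO 2048-12-08 parses as year=2048, month=12, day=08
Month 12 -> December

December 8, 2048


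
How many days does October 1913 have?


October 1913

31 days


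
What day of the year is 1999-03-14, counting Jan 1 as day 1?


Date: March 14, 1999
Days in months 1 through 2: 59
Plus 14 days in March

Day of year: 73


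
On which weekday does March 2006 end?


March 2006 has 31 days
Anchor: Jan 1, 2006. With p = 2006 - 1 = 2005: (p + p//4 - p//100 + p//400) mod 7 = (2005 + 501 - 20 + 5) mod 7 = 2491 mod 7 = 6 -> Sunday (Mon=0 ... Sun=6)
Days before March (Jan-Feb): 59; March 1 index = (6 + 59) mod 7 = 2 -> Wednesday
Last day offset: 31 - 1 = 30 days
Weekday index = (2 + 30) mod 7 = 4

Friday, March 31


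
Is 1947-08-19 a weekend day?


Anchor: Jan 1, 1947. With p = 1947 - 1 = 1946: (p + p//4 - p//100 + p//400) mod 7 = (1946 + 486 - 19 + 4) mod 7 = 2417 mod 7 = 2 -> Wednesday (Mon=0 ... Sun=6)
Day of year: 231; offset = 230
Weekday index = (2 + 230) mod 7 = 1 -> Tuesday
Weekend days: Saturday, Sunday

No


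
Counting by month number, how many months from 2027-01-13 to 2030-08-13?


From January 2027 to August 2030
3 years * 12 = 36 months, plus 7 months = 43

43 months


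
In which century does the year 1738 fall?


Century = (year - 1) // 100 + 1
= (1738 - 1) // 100 + 1
= 1737 // 100 + 1
= 17 + 1

18th century


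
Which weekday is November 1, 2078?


Target: November 1, 2078
Anchor: Jan 1, 2078. With p = 2078 - 1 = 2077: (p + p//4 - p//100 + p//400) mod 7 = (2077 + 519 - 20 + 5) mod 7 = 2581 mod 7 = 5 -> Saturday (Mon=0 ... Sun=6)
Days before November (Jan-Oct): 304 days
Weekday index = (5 + 304) mod 7 = 1

Tuesday


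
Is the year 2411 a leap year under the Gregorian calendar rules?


Gregorian leap year rule: divisible by 4, but not by 100, unless also by 400.
2411 is not divisible by 4 -> not a leap year

No


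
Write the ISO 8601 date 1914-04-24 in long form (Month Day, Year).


ISO 1914-04-24 parses as year=1914, month=04, day=24
Month 4 -> April

April 24, 1914


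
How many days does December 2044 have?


December 2044

31 days


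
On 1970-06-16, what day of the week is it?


Date: June 16, 1970
Anchor: Jan 1, 1970. With p = 1970 - 1 = 1969: (p + p//4 - p//100 + p//400) mod 7 = (1969 + 492 - 19 + 4) mod 7 = 2446 mod 7 = 3 -> Thursday (Mon=0 ... Sun=6)
Days before June (Jan-May): 151; offset = 151 + 16 - 1 = 166
Weekday index = (3 + 166) mod 7 = 1

Day of the week: Tuesday


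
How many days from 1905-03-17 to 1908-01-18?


From 1905-03-17 to 1908-01-18
1905-03-17: days before March = 31 + 28 = 59 (1905 is not a leap year); day of year = 59 + 17 = 76
1908-01-18: day of year = 18
Rest of 1905: 365 - 76 = 289
Full years 1906 (365), 1907 (365): 730
Total = 289 + 730 + 18 = 1037

1037 days


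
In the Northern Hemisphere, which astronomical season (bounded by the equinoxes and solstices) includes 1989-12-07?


Date: December 7
Astronomical Autumn (approx.; exact equinox/solstice day varies by year): September 22 to December 20
December 7 falls within the Autumn window

Autumn


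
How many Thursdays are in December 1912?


December 1912 has 31 days
Anchor: Jan 1, 1912. With p = 1912 - 1 = 1911: (p + p//4 - p//100 + p//400) mod 7 = (1911 + 477 - 19 + 4) mod 7 = 2373 mod 7 = 0 -> Monday (Mon=0 ... Sun=6)
Days before December (Jan-Nov): 335; December 1 index = (0 + 335) mod 7 = 6 -> Sunday
First Thursday is December 5
Thursdays: 5, 12, 19, 26

4 Thursdays


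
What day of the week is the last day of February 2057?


February 2057 has 28 days
Anchor: Jan 1, 2057. With p = 2057 - 1 = 2056: (p + p//4 - p//100 + p//400) mod 7 = (2056 + 514 - 20 + 5) mod 7 = 2555 mod 7 = 0 -> Monday (Mon=0 ... Sun=6)
Days before February (Jan): 31; February 1 index = (0 + 31) mod 7 = 3 -> Thursday
Last day offset: 28 - 1 = 27 days
Weekday index = (3 + 27) mod 7 = 2

Wednesday, February 28


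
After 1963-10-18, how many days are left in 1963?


Day of year: 291 of 365
Remaining = 365 - 291

74 days


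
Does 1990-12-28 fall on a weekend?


Anchor: Jan 1, 1990. With p = 1990 - 1 = 1989: (p + p//4 - p//100 + p//400) mod 7 = (1989 + 497 - 19 + 4) mod 7 = 2471 mod 7 = 0 -> Monday (Mon=0 ... Sun=6)
Day of year: 362; offset = 361
Weekday index = (0 + 361) mod 7 = 4 -> Friday
Weekend days: Saturday, Sunday

No


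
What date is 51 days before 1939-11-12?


Start: 1939-11-12, subtract 51 days
Back 12 days from November 12 reaches October 31, 1939 -> 39 left
October 1939 has 31 days -> back to September 30, 1939 -> 8 left
September 1939: 30 - 8 = 22 -> lands on September 22

Result: 1939-09-22


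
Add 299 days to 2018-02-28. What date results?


Start: 2018-02-28, add 299 days
February 28 is the last day of February 2018 -> 299 left
March 2018 has 31 days -> 268 left
April 2018 has 30 days -> 238 left
May 2018 has 31 days -> 207 left
June 2018 has 30 days -> 177 left
July 2018 has 31 days -> 146 left
August 2018 has 31 days -> 115 left
September 2018 has 30 days -> 85 left
October 2018 has 31 days -> 54 left
November 2018 has 30 days -> 24 left
December 2018: 24 <= 31 -> lands on December 24

Result: 2018-12-24


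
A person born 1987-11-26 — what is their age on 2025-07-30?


Birth: 1987-11-26
Reference: 2025-07-30
Year difference: 2025 - 1987 = 38
Birthday not yet reached in 2025, subtract 1

37 years old


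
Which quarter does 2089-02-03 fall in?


Month: February (month 2)
Q1: Jan-Mar, Q2: Apr-Jun, Q3: Jul-Sep, Q4: Oct-Dec

Q1


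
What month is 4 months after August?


August is month 8
8 + 4 = 12

December


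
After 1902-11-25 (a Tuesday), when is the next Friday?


Current: Tuesday
Target: Friday
Days ahead: 3

Next Friday: 1902-11-28


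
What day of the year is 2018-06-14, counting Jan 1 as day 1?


Date: June 14, 2018
Days in months 1 through 5: 151
Plus 14 days in June

Day of year: 165


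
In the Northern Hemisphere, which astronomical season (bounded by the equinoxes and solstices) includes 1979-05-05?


Date: May 5
Astronomical Spring (approx.; exact equinox/solstice day varies by year): March 20 to June 20
May 5 falls within the Spring window

Spring


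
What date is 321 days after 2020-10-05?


Start: 2020-10-05, add 321 days
October 2020 has 31 days: 31 - 5 = 26 days to October 31 -> 295 left
November 2020 has 30 days -> 265 left
December 2020 has 31 days -> 234 left
January 2021 has 31 days -> 203 left
February 2021 has 28 days -> 175 left
March 2021 has 31 days -> 144 left
April 2021 has 30 days -> 114 left
May 2021 has 31 days -> 83 left
June 2021 has 30 days -> 53 left
July 2021 has 31 days -> 22 left
August 2021: 22 <= 31 -> lands on August 22

Result: 2021-08-22


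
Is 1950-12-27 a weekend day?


Anchor: Jan 1, 1950. With p = 1950 - 1 = 1949: (p + p//4 - p//100 + p//400) mod 7 = (1949 + 487 - 19 + 4) mod 7 = 2421 mod 7 = 6 -> Sunday (Mon=0 ... Sun=6)
Day of year: 361; offset = 360
Weekday index = (6 + 360) mod 7 = 2 -> Wednesday
Weekend days: Saturday, Sunday

No


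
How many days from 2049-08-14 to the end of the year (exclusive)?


Day of year: 226 of 365
Remaining = 365 - 226

139 days


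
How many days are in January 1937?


January 1937

31 days


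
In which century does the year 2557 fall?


Century = (year - 1) // 100 + 1
= (2557 - 1) // 100 + 1
= 2556 // 100 + 1
= 25 + 1

26th century


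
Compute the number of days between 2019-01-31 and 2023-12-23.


From 2019-01-31 to 2023-12-23
2019-01-31: day of year = 31
2023-12-23: days before December = 31 + 28 + 31 + 30 + 31 + 30 + 31 + 31 + 30 + 31 + 30 = 334 (2023 is not a leap year); day of year = 334 + 23 = 357
Rest of 2019: 365 - 31 = 334
Full years 2020 (366), 2021 (365), 2022 (365): 1096
Total = 334 + 1096 + 357 = 1787

1787 days


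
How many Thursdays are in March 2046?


March 2046 has 31 days
Anchor: Jan 1, 2046. With p = 2046 - 1 = 2045: (p + p//4 - p//100 + p//400) mod 7 = (2045 + 511 - 20 + 5) mod 7 = 2541 mod 7 = 0 -> Monday (Mon=0 ... Sun=6)
Days before March (Jan-Feb): 59; March 1 index = (0 + 59) mod 7 = 3 -> Thursday
First Thursday is March 1
Thursdays: 1, 8, 15, 22, 29

5 Thursdays


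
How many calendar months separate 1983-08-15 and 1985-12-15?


From August 1983 to December 1985
2 years * 12 = 24 months, plus 4 months = 28

28 months


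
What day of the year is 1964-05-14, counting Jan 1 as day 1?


Date: May 14, 1964
Days in months 1 through 4: 121
Plus 14 days in May

Day of year: 135


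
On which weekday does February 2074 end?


February 2074 has 28 days
Anchor: Jan 1, 2074. With p = 2074 - 1 = 2073: (p + p//4 - p//100 + p//400) mod 7 = (2073 + 518 - 20 + 5) mod 7 = 2576 mod 7 = 0 -> Monday (Mon=0 ... Sun=6)
Days before February (Jan): 31; February 1 index = (0 + 31) mod 7 = 3 -> Thursday
Last day offset: 28 - 1 = 27 days
Weekday index = (3 + 27) mod 7 = 2

Wednesday, February 28


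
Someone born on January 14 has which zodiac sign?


Date: January 14
Conventional tropical zodiac dates: Capricorn from December 22 onward; Aquarius starts January 20
January 14 falls within the Capricorn range

Capricorn


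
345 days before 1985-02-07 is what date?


Start: 1985-02-07, subtract 345 days
Back 7 days from February 7 reaches January 31, 1985 -> 338 left
January 1985 has 31 days -> back to December 31, 1984 -> 307 left
December 1984 has 31 days -> back to November 30, 1984 -> 276 left
November 1984 has 30 days -> back to October 31, 1984 -> 246 left
October 1984 has 31 days -> back to September 30, 1984 -> 215 left
September 1984 has 30 days -> back to August 31, 1984 -> 185 left
August 1984 has 31 days -> back to July 31, 1984 -> 154 left
July 1984 has 31 days -> back to June 30, 1984 -> 123 left
June 1984 has 30 days -> back to May 31, 1984 -> 93 left
May 1984 has 31 days -> back to April 30, 1984 -> 62 left
April 1984 has 30 days -> back to March 31, 1984 -> 32 left
March 1984 has 31 days -> back to February 29, 1984 -> 1 left
February 1984: 29 - 1 = 28 -> lands on February 28

Result: 1984-02-28


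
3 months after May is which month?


May is month 5
5 + 3 = 8

August


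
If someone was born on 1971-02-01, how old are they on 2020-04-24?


Birth: 1971-02-01
Reference: 2020-04-24
Year difference: 2020 - 1971 = 49

49 years old


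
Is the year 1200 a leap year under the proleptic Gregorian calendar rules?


Gregorian leap year rule: divisible by 4, but not by 100, unless also by 400.
1200 is divisible by 400 -> leap year

Yes


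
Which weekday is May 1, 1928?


Target: May 1, 1928
Anchor: Jan 1, 1928. With p = 1928 - 1 = 1927: (p + p//4 - p//100 + p//400) mod 7 = (1927 + 481 - 19 + 4) mod 7 = 2393 mod 7 = 6 -> Sunday (Mon=0 ... Sun=6)
Days before May (Jan-Apr): 121 days
Weekday index = (6 + 121) mod 7 = 1

Tuesday


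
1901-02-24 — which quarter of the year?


Month: February (month 2)
Q1: Jan-Mar, Q2: Apr-Jun, Q3: Jul-Sep, Q4: Oct-Dec

Q1


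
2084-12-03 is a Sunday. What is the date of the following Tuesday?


Current: Sunday
Target: Tuesday
Days ahead: 2

Next Tuesday: 2084-12-05


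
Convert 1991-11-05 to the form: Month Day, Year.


ISO 1991-11-05 parses as year=1991, month=11, day=05
Month 11 -> November

November 5, 1991


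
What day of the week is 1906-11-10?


Date: November 10, 1906
Anchor: Jan 1, 1906. With p = 1906 - 1 = 1905: (p + p//4 - p//100 + p//400) mod 7 = (1905 + 476 - 19 + 4) mod 7 = 2366 mod 7 = 0 -> Monday (Mon=0 ... Sun=6)
Days before November (Jan-Oct): 304; offset = 304 + 10 - 1 = 313
Weekday index = (0 + 313) mod 7 = 5

Day of the week: Saturday


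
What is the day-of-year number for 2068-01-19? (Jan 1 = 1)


Date: January 19, 2068
No months before January
Plus 19 days in January

Day of year: 19


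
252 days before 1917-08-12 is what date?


Start: 1917-08-12, subtract 252 days
Back 12 days from August 12 reaches July 31, 1917 -> 240 left
July 1917 has 31 days -> back to June 30, 1917 -> 209 left
June 1917 has 30 days -> back to May 31, 1917 -> 179 left
May 1917 has 31 days -> back to April 30, 1917 -> 148 left
April 1917 has 30 days -> back to March 31, 1917 -> 118 left
March 1917 has 31 days -> back to February 28, 1917 -> 87 left
February 1917 has 28 days -> back to January 31, 1917 -> 59 left
January 1917 has 31 days -> back to December 31, 1916 -> 28 left
December 1916: 31 - 28 = 3 -> lands on December 3

Result: 1916-12-03


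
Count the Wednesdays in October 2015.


October 2015 has 31 days
Anchor: Jan 1, 2015. With p = 2015 - 1 = 2014: (p + p//4 - p//100 + p//400) mod 7 = (2014 + 503 - 20 + 5) mod 7 = 2502 mod 7 = 3 -> Thursday (Mon=0 ... Sun=6)
Days before October (Jan-Sep): 273; October 1 index = (3 + 273) mod 7 = 3 -> Thursday
First Wednesday is October 7
Wednesdays: 7, 14, 21, 28

4 Wednesdays


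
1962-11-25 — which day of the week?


Date: November 25, 1962
Anchor: Jan 1, 1962. With p = 1962 - 1 = 1961: (p + p//4 - p//100 + p//400) mod 7 = (1961 + 490 - 19 + 4) mod 7 = 2436 mod 7 = 0 -> Monday (Mon=0 ... Sun=6)
Days before November (Jan-Oct): 304; offset = 304 + 25 - 1 = 328
Weekday index = (0 + 328) mod 7 = 6

Day of the week: Sunday


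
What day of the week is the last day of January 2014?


January 2014 has 31 days
Anchor: Jan 1, 2014. With p = 2014 - 1 = 2013: (p + p//4 - p//100 + p//400) mod 7 = (2013 + 503 - 20 + 5) mod 7 = 2501 mod 7 = 2 -> Wednesday (Mon=0 ... Sun=6)
January 1 is the anchor itself -> Wednesday
Last day offset: 31 - 1 = 30 days
Weekday index = (2 + 30) mod 7 = 4

Friday, January 31


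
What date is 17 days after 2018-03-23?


Start: 2018-03-23, add 17 days
March 2018 has 31 days: 31 - 23 = 8 days to March 31 -> 9 left
April 2018: 9 <= 30 -> lands on April 9

Result: 2018-04-09


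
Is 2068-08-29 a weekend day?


Anchor: Jan 1, 2068. With p = 2068 - 1 = 2067: (p + p//4 - p//100 + p//400) mod 7 = (2067 + 516 - 20 + 5) mod 7 = 2568 mod 7 = 6 -> Sunday (Mon=0 ... Sun=6)
Day of year: 242; offset = 241
Weekday index = (6 + 241) mod 7 = 2 -> Wednesday
Weekend days: Saturday, Sunday

No


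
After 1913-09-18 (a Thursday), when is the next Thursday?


Current: Thursday
Target: Thursday
Days ahead: 7

Next Thursday: 1913-09-25


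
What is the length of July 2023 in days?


July 2023

31 days


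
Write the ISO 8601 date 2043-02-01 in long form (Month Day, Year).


ISO 2043-02-01 parses as year=2043, month=02, day=01
Month 2 -> February

February 1, 2043


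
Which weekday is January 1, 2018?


Target: January 1, 2018
Anchor: Jan 1, 2018. With p = 2018 - 1 = 2017: (p + p//4 - p//100 + p//400) mod 7 = (2017 + 504 - 20 + 5) mod 7 = 2506 mod 7 = 0 -> Monday (Mon=0 ... Sun=6)
Offset from anchor: 0 days
Weekday index = (0 + 0) mod 7 = 0

Monday


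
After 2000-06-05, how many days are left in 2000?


Day of year: 157 of 366
Remaining = 366 - 157

209 days


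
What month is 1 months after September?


September is month 9
9 + 1 = 10

October


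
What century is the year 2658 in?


Century = (year - 1) // 100 + 1
= (2658 - 1) // 100 + 1
= 2657 // 100 + 1
= 26 + 1

27th century


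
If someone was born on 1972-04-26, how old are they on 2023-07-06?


Birth: 1972-04-26
Reference: 2023-07-06
Year difference: 2023 - 1972 = 51

51 years old


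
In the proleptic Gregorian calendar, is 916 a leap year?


Gregorian leap year rule: divisible by 4, but not by 100, unless also by 400.
916 is divisible by 4 but not 100 -> leap year

Yes
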